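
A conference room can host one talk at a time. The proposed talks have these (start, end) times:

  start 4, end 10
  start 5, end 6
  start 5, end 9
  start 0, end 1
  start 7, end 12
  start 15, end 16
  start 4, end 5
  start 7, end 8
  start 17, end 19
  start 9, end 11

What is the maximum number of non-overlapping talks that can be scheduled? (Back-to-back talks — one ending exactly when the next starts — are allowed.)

7

Order by finish time; keep every interval that doesn't clash with the previous kept one.
By end time: (0,1), (4,5), (5,6), (7,8), (5,9), (4,10), (9,11), (7,12), (15,16), (17,19).
Pick (0,1); next start ≥ 1 → (4,5); next start ≥ 5 → (5,6); next start ≥ 6 → (7,8); next start ≥ 8 → (9,11); next start ≥ 11 → (15,16); next start ≥ 16 → (17,19).
Selected 7 talks.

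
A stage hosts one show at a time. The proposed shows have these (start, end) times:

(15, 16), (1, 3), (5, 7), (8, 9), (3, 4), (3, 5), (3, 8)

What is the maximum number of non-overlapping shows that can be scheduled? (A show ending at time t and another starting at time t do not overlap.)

Sorted by end: (1,3)  (3,4)  (3,5)  (5,7)  (3,8)  (8,9)  (15,16)
take (1,3); take (3,4); skip (3,5); take (5,7); skip (3,8); take (8,9); take (15,16).
Selected 5 shows.

5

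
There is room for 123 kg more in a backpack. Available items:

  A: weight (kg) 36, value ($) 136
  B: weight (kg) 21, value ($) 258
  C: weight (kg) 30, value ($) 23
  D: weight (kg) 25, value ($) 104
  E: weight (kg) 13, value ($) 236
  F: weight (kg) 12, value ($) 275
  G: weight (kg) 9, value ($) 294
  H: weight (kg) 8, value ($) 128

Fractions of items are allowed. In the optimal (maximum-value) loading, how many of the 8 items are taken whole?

6

Sort by value per unit weight and fill in that order.
Order: G (294/9=32.67) > F (275/12=22.92) > E (236/13=18.15) > H (128/8=16.00) > B (258/21=12.29) > D (104/25=4.16) > A (136/36=3.78) > C (23/30=0.77)
Fill: take G (9 @ 294) → take F (12 @ 275) → take E (13 @ 236) → take H (8 @ 128) → take B (21 @ 258) → take D (25 @ 104) → take 35/36 of A → 132.22; 123/123 used.
6 item(s) taken whole; one partial (take 35/36 of A).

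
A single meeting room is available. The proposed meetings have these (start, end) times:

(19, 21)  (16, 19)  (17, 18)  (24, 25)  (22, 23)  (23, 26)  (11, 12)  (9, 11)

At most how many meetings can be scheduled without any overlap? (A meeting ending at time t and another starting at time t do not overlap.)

6

Order by finish time; keep every interval that doesn't clash with the previous kept one.
Sorted by end: (9,11)  (11,12)  (17,18)  (16,19)  (19,21)  (22,23)  (24,25)  (23,26)
take (9,11); take (11,12); take (17,18); skip (16,19); take (19,21); take (22,23); take (24,25).
Selected 6 meetings.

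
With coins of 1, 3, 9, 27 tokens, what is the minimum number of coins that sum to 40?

Use the largest denomination that fits, subtract, and repeat.
40 = 1×27 + 1×9 + 1×3 + 1×1
Total coins = 1 + 1 + 1 + 1 = 4

4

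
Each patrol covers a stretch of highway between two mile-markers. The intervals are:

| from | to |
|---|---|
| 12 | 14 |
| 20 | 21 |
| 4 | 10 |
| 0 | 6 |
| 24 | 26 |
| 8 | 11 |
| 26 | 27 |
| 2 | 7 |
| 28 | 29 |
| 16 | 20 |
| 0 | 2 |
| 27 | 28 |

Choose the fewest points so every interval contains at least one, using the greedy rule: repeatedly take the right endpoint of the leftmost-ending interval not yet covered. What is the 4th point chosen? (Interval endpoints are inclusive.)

Sorted: [0,2] [0,6] [2,7] [4,10] [8,11] [12,14] [16,20] [20,21] [24,26] [26,27] [27,28] [28,29]
{[0,2],[0,6],[2,7]} hit by 2; {[4,10],[8,11]} hit by 10; {[12,14]} hit by 14; {[16,20],[20,21]} hit by 20; {[24,26],[26,27]} hit by 26; {[27,28],[28,29]} hit by 28.
Points: 2, 10, 14, 20, 26, 28 (6 total).

20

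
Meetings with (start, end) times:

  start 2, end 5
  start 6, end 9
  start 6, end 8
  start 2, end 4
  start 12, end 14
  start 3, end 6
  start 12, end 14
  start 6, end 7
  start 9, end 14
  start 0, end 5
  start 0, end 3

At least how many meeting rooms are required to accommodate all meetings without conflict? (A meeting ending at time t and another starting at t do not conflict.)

4

starts: [0, 0, 2, 2, 3, 6, 6, 6, 9, 12, 12]
ends:   [3, 4, 5, 5, 6, 7, 8, 9, 14, 14, 14]
s0→1 s0→2 s2→3 s2→4  — peak 4.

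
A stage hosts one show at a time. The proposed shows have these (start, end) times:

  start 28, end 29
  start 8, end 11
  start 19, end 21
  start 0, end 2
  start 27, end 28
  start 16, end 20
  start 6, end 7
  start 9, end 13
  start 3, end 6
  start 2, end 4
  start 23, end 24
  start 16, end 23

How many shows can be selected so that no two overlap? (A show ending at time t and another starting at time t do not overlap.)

8

Greedy by earliest finish: after sorting by end time, pick each interval compatible with the last pick.
By end time: (0,2), (2,4), (3,6), (6,7), (8,11), (9,13), (16,20), (19,21), (16,23), (23,24), (27,28), (28,29).
Pick (0,2); next start ≥ 2 → (2,4); next start ≥ 4 → (6,7); next start ≥ 7 → (8,11); next start ≥ 11 → (16,20); next start ≥ 20 → (23,24); next start ≥ 24 → (27,28); next start ≥ 28 → (28,29).
Selected 8 shows.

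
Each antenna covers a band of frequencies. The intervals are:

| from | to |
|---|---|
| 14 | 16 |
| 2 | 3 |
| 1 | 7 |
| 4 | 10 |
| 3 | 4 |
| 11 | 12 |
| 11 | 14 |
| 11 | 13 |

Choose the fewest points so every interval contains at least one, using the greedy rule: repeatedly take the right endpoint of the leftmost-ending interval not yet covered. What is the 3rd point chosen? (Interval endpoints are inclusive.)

12

Process intervals by earliest right end; each time one isn't hit yet, stab at its right endpoint.
By right end: [2,3]  [3,4]  [1,7]  [4,10]  [11,12]  [11,13]  [11,14]  [14,16]
[2,3] uncovered → point at 3; [4,10] uncovered → point at 10; [11,12] uncovered → point at 12; [14,16] uncovered → point at 16.
Points: 3, 10, 12, 16 (4 total).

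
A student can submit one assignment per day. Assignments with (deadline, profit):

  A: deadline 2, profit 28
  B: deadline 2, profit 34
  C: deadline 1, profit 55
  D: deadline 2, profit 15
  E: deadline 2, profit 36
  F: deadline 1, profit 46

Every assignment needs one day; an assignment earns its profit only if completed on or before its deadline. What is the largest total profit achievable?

91

Sort by profit descending; place each in the latest free slot ≤ its deadline.
Profit order: C=55 F=46 E=36 B=34 A=28 D=15
Assign: C→slot 1, F skipped, E→slot 2, B skipped, A skipped, D skipped.
Slots: [1:C] [2:E]
Profit = 55 + 36 = 91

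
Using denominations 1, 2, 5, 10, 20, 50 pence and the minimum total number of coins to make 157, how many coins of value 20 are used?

Greedy: take as many of the largest coin as possible, then repeat with the remainder.
157 − 3×50→7 − 1×5→2 − 1×2→0
Count of 20: 0

0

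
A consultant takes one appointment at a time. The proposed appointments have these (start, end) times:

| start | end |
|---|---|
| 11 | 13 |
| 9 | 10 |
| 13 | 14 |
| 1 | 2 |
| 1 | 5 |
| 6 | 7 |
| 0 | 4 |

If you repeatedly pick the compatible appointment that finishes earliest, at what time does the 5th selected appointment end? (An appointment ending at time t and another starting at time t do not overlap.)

Order by finish time; keep every interval that doesn't clash with the previous kept one.
Sorted by end: (1,2)  (0,4)  (1,5)  (6,7)  (9,10)  (11,13)  (13,14)
take (1,2); skip (0,4); take (6,7); take (9,10); take (11,13); take (13,14).
Selected: (1,2) (6,7) (9,10) (11,13) (13,14)

14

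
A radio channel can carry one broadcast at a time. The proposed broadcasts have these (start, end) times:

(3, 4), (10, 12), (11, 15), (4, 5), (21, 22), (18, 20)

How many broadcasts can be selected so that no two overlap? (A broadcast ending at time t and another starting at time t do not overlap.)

5

Greedy by earliest finish: after sorting by end time, pick each interval compatible with the last pick.
Sorted by end: (3,4)  (4,5)  (10,12)  (11,15)  (18,20)  (21,22)
take (3,4); take (4,5); take (10,12); take (18,20); take (21,22).
Selected 5 broadcasts.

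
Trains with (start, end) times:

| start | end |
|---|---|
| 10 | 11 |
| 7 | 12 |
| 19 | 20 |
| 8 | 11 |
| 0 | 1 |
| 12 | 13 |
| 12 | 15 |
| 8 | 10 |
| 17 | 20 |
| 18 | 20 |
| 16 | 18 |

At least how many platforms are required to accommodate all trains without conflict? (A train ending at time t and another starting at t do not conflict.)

Count concurrent intervals with a sweep; the peak is the room count.
Events (time:±→running): 0:+→1 1:-→0 7:+→1 8:+→2 8:+→3 … peak 3.

3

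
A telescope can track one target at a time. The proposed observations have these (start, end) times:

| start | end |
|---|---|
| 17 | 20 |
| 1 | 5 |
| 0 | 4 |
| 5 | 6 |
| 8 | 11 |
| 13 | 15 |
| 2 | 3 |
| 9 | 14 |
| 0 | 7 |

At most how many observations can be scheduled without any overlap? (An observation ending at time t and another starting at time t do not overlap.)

Sort by end time and greedily take each interval whose start is ≥ the last chosen end.
Sorted by end: (2,3)  (0,4)  (1,5)  (5,6)  (0,7)  (8,11)  (9,14)  (13,15)  (17,20)
take (2,3); skip (0,4); take (5,6); take (8,11); skip (9,14); take (13,15); take (17,20).
Selected 5 observations.

5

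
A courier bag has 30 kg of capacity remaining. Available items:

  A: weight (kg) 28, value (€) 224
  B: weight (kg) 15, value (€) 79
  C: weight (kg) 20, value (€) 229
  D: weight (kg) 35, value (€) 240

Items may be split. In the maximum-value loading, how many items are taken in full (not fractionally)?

Sort by value per unit weight and fill in that order.
Order: C (229/20=11.45) > A (224/28=8.00) > D (240/35=6.86) > B (79/15=5.27)
Fill: take C (20 @ 229) → take 10/28 of A → 80.00; 30/30 used.
1 item(s) taken whole; one partial (take 10/28 of A).

1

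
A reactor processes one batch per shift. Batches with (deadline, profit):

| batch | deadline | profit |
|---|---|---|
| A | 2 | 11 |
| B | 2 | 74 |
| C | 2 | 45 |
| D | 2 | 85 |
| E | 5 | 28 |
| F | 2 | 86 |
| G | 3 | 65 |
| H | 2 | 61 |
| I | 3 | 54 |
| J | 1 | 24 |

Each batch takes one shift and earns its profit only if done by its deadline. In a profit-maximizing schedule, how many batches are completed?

4

By profit: F(d2,86), D(d2,85), B(d2,74), G(d3,65), H(d2,61), I(d3,54), C(d2,45), E(d5,28), J(d1,24), A(d2,11)
F→slot 2; D→slot 1; B skipped; G→slot 3; H skipped; I skipped; C skipped; E→slot 5; J skipped; A skipped.
4 of 10 scheduled.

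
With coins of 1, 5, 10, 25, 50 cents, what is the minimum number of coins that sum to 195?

6

Greedy: take as many of the largest coin as possible, then repeat with the remainder.
195 − 3×50→45 − 1×25→20 − 2×10→0
Total coins = 3 + 1 + 2 = 6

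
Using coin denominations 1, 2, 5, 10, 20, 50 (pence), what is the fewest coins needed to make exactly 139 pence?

7

Use the largest denomination that fits, subtract, and repeat.
139 = 2×50 + 1×20 + 1×10 + 1×5 + 2×2
Total coins = 2 + 1 + 1 + 1 + 2 = 7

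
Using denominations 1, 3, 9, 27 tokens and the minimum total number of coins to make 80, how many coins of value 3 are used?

2

80 − 2×27→26 − 2×9→8 − 2×3→2 − 2×1→0
Count of 3: 2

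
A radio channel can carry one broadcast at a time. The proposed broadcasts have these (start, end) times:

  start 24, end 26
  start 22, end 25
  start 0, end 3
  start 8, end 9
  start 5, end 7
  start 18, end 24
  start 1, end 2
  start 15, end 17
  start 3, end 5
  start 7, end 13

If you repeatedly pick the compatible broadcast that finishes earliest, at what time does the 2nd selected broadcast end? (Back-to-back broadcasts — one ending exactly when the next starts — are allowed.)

Order by finish time; keep every interval that doesn't clash with the previous kept one.
By end time: (1,2), (0,3), (3,5), (5,7), (8,9), (7,13), (15,17), (18,24), (22,25), (24,26).
Pick (1,2); next start ≥ 2 → (3,5); next start ≥ 5 → (5,7); next start ≥ 7 → (8,9); next start ≥ 9 → (15,17); next start ≥ 17 → (18,24); next start ≥ 24 → (24,26).
Selected: (1,2) (3,5) (5,7) (8,9) (15,17) (18,24) (24,26)

5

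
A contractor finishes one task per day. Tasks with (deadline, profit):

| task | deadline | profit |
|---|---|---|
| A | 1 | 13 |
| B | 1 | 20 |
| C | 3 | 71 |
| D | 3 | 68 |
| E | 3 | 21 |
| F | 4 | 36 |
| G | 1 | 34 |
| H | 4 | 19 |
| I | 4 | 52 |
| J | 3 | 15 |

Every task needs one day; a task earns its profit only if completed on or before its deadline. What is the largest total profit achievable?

Sort by profit descending; place each in the latest free slot ≤ its deadline.
By profit: C(d3,71), D(d3,68), I(d4,52), F(d4,36), G(d1,34), E(d3,21), B(d1,20), H(d4,19), J(d3,15), A(d1,13)
C→slot 3; D→slot 2; I→slot 4; F→slot 1; G skipped; E skipped; B skipped; H skipped; J skipped; A skipped.
Profit = 36 + 68 + 71 + 52 = 227

227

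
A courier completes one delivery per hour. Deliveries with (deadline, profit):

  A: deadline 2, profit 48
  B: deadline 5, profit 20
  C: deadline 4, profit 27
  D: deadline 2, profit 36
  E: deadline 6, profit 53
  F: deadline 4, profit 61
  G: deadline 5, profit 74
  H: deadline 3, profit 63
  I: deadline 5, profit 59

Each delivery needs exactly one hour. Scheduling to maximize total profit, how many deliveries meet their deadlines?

6

Sort by profit descending; place each in the latest free slot ≤ its deadline.
By profit: G(d5,74), H(d3,63), F(d4,61), I(d5,59), E(d6,53), A(d2,48), D(d2,36), C(d4,27), B(d5,20)
G→slot 5; H→slot 3; F→slot 4; I→slot 2; E→slot 6; A→slot 1; D skipped; C skipped; B skipped.
6 of 9 scheduled.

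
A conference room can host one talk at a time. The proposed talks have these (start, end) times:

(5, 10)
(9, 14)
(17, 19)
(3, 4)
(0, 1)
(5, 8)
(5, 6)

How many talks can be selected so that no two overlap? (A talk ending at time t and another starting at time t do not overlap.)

Sorted by end: (0,1)  (3,4)  (5,6)  (5,8)  (5,10)  (9,14)  (17,19)
take (0,1); take (3,4); take (5,6); take (9,14); take (17,19).
Selected 5 talks.

5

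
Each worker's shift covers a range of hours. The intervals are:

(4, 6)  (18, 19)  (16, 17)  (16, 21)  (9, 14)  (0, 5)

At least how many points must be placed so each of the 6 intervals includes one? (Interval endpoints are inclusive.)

4

By right end: [0,5]  [4,6]  [9,14]  [16,17]  [18,19]  [16,21]
[0,5] uncovered → point at 5; [9,14] uncovered → point at 14; [16,17] uncovered → point at 17; [18,19] uncovered → point at 19.
Points: 5, 14, 17, 19 (4 total).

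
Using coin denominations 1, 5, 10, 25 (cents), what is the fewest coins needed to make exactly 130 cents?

Greedy: take as many of the largest coin as possible, then repeat with the remainder.
130 = 5×25 + 1×5
Total coins = 5 + 1 = 6

6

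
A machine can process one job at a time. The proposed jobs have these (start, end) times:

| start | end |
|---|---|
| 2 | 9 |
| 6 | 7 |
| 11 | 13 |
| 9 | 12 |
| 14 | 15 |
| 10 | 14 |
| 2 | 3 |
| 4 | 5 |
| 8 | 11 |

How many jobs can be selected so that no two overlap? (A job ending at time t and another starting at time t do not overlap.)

6

Order by finish time; keep every interval that doesn't clash with the previous kept one.
Sorted by end: (2,3)  (4,5)  (6,7)  (2,9)  (8,11)  (9,12)  (11,13)  (10,14)  (14,15)
take (2,3); take (4,5); take (6,7); take (8,11); take (11,13); skip (10,14); take (14,15).
Selected 6 jobs.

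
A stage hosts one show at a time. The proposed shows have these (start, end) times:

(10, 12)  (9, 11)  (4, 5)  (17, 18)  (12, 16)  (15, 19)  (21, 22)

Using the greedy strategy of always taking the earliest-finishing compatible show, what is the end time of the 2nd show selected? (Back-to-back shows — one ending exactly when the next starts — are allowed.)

11

By end time: (4,5), (9,11), (10,12), (12,16), (17,18), (15,19), (21,22).
Pick (4,5); next start ≥ 5 → (9,11); next start ≥ 11 → (12,16); next start ≥ 16 → (17,18); next start ≥ 18 → (21,22).
Selected: (4,5) (9,11) (12,16) (17,18) (21,22)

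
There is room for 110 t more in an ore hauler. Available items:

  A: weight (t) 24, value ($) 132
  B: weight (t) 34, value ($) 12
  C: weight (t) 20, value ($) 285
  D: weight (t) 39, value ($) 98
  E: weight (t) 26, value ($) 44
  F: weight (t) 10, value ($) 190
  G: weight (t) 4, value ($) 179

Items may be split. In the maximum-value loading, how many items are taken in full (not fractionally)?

5

Greedy by value/weight ratio, highest first.
Ratios (sorted): G 44.75, F 19.00, C 14.25, A 5.50, D 2.51, E 1.69, B 0.35
take G (4 @ 179); take F (10 @ 190); take C (20 @ 285); take A (24 @ 132); take D (39 @ 98); take 13/26 of E → 22.00. Capacity used 110/110.
5 item(s) taken whole; one partial (take 13/26 of E).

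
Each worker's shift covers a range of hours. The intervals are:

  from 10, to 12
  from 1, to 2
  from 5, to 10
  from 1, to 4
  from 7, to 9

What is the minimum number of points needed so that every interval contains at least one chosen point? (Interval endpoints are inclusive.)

3

Sort by right endpoint; whenever an interval is uncovered, place a point at its right end.
By right end: [1,2]  [1,4]  [7,9]  [5,10]  [10,12]
[1,2] uncovered → point at 2; [7,9] uncovered → point at 9; [10,12] uncovered → point at 12.
Points: 2, 9, 12 (3 total).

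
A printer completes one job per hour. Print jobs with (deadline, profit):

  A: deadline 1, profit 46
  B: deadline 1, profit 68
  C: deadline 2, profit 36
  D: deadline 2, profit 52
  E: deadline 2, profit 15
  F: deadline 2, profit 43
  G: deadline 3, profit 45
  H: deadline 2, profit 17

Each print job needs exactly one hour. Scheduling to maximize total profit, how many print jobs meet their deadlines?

3

By profit: B(d1,68), D(d2,52), A(d1,46), G(d3,45), F(d2,43), C(d2,36), H(d2,17), E(d2,15)
B→slot 1; D→slot 2; A skipped; G→slot 3; F skipped; C skipped; H skipped; E skipped.
3 of 8 scheduled.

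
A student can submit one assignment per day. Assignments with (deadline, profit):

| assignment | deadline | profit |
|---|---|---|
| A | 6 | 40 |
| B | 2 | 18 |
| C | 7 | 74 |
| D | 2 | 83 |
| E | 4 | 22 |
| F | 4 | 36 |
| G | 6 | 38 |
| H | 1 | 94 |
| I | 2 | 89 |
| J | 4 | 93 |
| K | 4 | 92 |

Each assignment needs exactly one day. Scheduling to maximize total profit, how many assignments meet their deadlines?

7

Take jobs in profit order; each goes to the latest open slot no later than its deadline.
By profit: H(d1,94), J(d4,93), K(d4,92), I(d2,89), D(d2,83), C(d7,74), A(d6,40), G(d6,38), F(d4,36), E(d4,22), B(d2,18)
H→slot 1; J→slot 4; K→slot 3; I→slot 2; D skipped; C→slot 7; A→slot 6; G→slot 5; F skipped; E skipped; B skipped.
7 of 11 scheduled.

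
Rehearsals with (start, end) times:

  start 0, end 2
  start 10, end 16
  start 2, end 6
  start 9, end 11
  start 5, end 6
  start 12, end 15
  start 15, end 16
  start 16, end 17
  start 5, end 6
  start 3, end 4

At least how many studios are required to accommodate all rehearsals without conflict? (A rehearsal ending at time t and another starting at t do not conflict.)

3

starts: [0, 2, 3, 5, 5, 9, 10, 12, 15, 16]
ends:   [2, 4, 6, 6, 6, 11, 15, 16, 16, 17]
s0→1 e2→0 s2→1 s3→2 e4→1 s5→2 s5→3  — peak 3.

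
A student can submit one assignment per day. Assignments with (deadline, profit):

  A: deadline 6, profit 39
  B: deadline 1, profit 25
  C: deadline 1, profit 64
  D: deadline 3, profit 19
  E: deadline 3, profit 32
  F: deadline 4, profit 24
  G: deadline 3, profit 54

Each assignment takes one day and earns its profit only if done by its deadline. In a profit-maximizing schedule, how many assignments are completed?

5

Profit order: C=64 G=54 A=39 E=32 B=25 F=24 D=19
Assign: C→slot 1, G→slot 3, A→slot 6, E→slot 2, B skipped, F→slot 4, D skipped.
Slots: [1:C] [2:E] [3:G] [4:F] [6:A]
5 of 7 scheduled.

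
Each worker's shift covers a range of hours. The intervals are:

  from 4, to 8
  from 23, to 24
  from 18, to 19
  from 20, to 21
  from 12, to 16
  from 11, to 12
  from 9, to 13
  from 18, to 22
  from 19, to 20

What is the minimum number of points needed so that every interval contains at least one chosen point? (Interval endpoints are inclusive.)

Sort by right endpoint; whenever an interval is uncovered, place a point at its right end.
By right end: [4,8]  [11,12]  [9,13]  [12,16]  [18,19]  [19,20]  [20,21]  [18,22]  [23,24]
[4,8] uncovered → point at 8; [11,12] uncovered → point at 12; [18,19] uncovered → point at 19; [20,21] uncovered → point at 21; [23,24] uncovered → point at 24.
Points: 8, 12, 19, 21, 24 (5 total).

5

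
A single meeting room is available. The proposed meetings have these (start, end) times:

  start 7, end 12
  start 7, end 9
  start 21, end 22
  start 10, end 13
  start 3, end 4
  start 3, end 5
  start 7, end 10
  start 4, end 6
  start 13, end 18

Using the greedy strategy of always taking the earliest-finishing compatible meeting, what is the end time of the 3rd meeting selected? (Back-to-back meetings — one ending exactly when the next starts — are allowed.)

9

Sort by end time and greedily take each interval whose start is ≥ the last chosen end.
Sorted by end: (3,4)  (3,5)  (4,6)  (7,9)  (7,10)  (7,12)  (10,13)  (13,18)  (21,22)
take (3,4); take (4,6); take (7,9); skip (7,10); take (10,13); take (13,18); take (21,22).
Selected: (3,4) (4,6) (7,9) (10,13) (13,18) (21,22)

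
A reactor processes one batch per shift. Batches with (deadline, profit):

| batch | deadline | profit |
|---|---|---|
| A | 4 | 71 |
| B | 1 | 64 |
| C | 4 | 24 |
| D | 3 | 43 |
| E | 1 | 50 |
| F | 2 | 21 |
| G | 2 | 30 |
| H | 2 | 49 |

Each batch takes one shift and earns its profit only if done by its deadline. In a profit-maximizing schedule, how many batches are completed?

4

Sort by profit descending; place each in the latest free slot ≤ its deadline.
By profit: A(d4,71), B(d1,64), E(d1,50), H(d2,49), D(d3,43), G(d2,30), C(d4,24), F(d2,21)
A→slot 4; B→slot 1; E skipped; H→slot 2; D→slot 3; G skipped; C skipped; F skipped.
4 of 8 scheduled.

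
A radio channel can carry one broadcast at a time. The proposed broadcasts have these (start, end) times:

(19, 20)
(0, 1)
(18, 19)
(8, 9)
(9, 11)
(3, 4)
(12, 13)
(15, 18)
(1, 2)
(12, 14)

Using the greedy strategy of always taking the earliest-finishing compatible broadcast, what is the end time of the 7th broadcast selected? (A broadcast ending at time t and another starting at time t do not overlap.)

Sort by end time and greedily take each interval whose start is ≥ the last chosen end.
Sorted by end: (0,1)  (1,2)  (3,4)  (8,9)  (9,11)  (12,13)  (12,14)  (15,18)  (18,19)  (19,20)
take (0,1); take (1,2); take (3,4); take (8,9); take (9,11); take (12,13); take (15,18); take (18,19); take (19,20).
Selected: (0,1) (1,2) (3,4) (8,9) (9,11) (12,13) (15,18) (18,19) (19,20)

18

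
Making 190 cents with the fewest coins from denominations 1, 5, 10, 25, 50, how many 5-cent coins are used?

1

Greedy: take as many of the largest coin as possible, then repeat with the remainder.
190 = 3×50 + 1×25 + 1×10 + 1×5
Count of 5: 1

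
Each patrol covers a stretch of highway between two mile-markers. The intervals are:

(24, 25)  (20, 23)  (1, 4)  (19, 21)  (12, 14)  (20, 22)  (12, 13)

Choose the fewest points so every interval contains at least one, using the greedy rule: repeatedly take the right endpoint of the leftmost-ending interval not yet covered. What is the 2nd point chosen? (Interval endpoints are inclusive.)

13

By right end: [1,4]  [12,13]  [12,14]  [19,21]  [20,22]  [20,23]  [24,25]
[1,4] uncovered → point at 4; [12,13] uncovered → point at 13; [19,21] uncovered → point at 21; [24,25] uncovered → point at 25.
Points: 4, 13, 21, 25 (4 total).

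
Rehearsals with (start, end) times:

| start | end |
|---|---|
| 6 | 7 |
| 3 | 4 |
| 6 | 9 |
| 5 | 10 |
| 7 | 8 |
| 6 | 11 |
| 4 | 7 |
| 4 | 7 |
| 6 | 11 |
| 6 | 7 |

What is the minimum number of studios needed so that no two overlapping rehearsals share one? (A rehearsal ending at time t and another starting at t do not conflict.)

8

Count concurrent intervals with a sweep; the peak is the room count.
starts: [3, 4, 4, 5, 6, 6, 6, 6, 6, 7]
ends:   [4, 7, 7, 7, 7, 8, 9, 10, 11, 11]
s3→1 e4→0 s4→1 s4→2 s5→3 s6→4 s6→5 s6→6 s6→7 s6→8  — peak 8.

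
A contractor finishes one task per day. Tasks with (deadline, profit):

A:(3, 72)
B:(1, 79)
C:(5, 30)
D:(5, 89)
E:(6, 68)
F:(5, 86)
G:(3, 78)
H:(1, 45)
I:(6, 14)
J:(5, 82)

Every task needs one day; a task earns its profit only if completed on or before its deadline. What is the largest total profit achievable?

482

Sort by profit descending; place each in the latest free slot ≤ its deadline.
By profit: D(d5,89), F(d5,86), J(d5,82), B(d1,79), G(d3,78), A(d3,72), E(d6,68), H(d1,45), C(d5,30), I(d6,14)
D→slot 5; F→slot 4; J→slot 3; B→slot 1; G→slot 2; A skipped; E→slot 6; H skipped; C skipped; I skipped.
Profit = 79 + 78 + 82 + 86 + 89 + 68 = 482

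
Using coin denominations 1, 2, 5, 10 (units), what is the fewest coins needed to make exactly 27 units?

4

Use the largest denomination that fits, subtract, and repeat.
27 − 2×10→7 − 1×5→2 − 1×2→0
Total coins = 2 + 1 + 1 = 4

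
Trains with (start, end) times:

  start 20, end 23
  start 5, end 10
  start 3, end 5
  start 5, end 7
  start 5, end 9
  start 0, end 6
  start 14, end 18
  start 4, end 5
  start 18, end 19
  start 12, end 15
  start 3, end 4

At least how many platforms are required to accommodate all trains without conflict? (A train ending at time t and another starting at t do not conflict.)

4

The answer is the maximum number of intervals overlapping at any instant.
Events (time:±→running): 0:+→1 3:+→2 3:+→3 4:-→2 4:+→3 5:-→2 5:-→1 5:+→2 5:+→3 5:+→4 … peak 4.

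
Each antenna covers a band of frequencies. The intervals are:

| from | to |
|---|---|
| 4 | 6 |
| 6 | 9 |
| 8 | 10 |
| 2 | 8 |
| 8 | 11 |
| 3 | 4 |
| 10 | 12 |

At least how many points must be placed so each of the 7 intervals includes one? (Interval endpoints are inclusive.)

By right end: [3,4]  [4,6]  [2,8]  [6,9]  [8,10]  [8,11]  [10,12]
[3,4] uncovered → point at 4; [6,9] uncovered → point at 9; [10,12] uncovered → point at 12.
Points: 4, 9, 12 (3 total).

3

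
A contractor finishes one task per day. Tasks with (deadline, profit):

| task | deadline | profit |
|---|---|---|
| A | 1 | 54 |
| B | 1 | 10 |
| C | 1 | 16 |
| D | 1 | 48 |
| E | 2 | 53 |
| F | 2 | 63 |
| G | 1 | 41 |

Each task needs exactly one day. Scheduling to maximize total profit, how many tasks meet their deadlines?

2

Profit order: F=63 A=54 E=53 D=48 G=41 C=16 B=10
Assign: F→slot 2, A→slot 1, E skipped, D skipped, G skipped, C skipped, B skipped.
Slots: [1:A] [2:F]
2 of 7 scheduled.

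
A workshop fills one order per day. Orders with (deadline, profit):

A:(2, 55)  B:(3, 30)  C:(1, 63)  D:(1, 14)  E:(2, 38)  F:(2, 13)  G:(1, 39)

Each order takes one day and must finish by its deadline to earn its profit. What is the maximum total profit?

Take jobs in profit order; each goes to the latest open slot no later than its deadline.
By profit: C(d1,63), A(d2,55), G(d1,39), E(d2,38), B(d3,30), D(d1,14), F(d2,13)
C→slot 1; A→slot 2; G skipped; E skipped; B→slot 3; D skipped; F skipped.
Profit = 63 + 55 + 30 = 148

148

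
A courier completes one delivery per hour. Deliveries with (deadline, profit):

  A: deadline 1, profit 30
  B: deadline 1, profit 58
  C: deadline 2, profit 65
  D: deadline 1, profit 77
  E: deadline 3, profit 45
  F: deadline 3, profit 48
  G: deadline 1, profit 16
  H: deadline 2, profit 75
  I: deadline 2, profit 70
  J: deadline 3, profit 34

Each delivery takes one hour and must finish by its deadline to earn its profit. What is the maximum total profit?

Take jobs in profit order; each goes to the latest open slot no later than its deadline.
Profit order: D=77 H=75 I=70 C=65 B=58 F=48 E=45 J=34 A=30 G=16
Assign: D→slot 1, H→slot 2, I skipped, C skipped, B skipped, F→slot 3, E skipped, J skipped, A skipped, G skipped.
Slots: [1:D] [2:H] [3:F]
Profit = 77 + 75 + 48 = 200

200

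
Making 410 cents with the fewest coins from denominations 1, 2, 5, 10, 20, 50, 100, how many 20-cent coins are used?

Use the largest denomination that fits, subtract, and repeat.
410 = 4×100 + 1×10
Count of 20: 0

0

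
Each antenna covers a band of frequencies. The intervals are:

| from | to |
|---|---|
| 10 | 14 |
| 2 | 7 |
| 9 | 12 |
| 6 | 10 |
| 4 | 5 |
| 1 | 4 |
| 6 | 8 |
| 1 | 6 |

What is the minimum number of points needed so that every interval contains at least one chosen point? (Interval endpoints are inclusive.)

3

By right end: [1,4]  [4,5]  [1,6]  [2,7]  [6,8]  [6,10]  [9,12]  [10,14]
[1,4] uncovered → point at 4; [6,8] uncovered → point at 8; [9,12] uncovered → point at 12.
Points: 4, 8, 12 (3 total).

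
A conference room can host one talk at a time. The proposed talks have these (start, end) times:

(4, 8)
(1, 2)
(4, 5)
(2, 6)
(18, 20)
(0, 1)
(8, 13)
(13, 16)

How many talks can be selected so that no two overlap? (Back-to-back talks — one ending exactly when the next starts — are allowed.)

Order by finish time; keep every interval that doesn't clash with the previous kept one.
By end time: (0,1), (1,2), (4,5), (2,6), (4,8), (8,13), (13,16), (18,20).
Pick (0,1); next start ≥ 1 → (1,2); next start ≥ 2 → (4,5); next start ≥ 5 → (8,13); next start ≥ 13 → (13,16); next start ≥ 16 → (18,20).
Selected 6 talks.

6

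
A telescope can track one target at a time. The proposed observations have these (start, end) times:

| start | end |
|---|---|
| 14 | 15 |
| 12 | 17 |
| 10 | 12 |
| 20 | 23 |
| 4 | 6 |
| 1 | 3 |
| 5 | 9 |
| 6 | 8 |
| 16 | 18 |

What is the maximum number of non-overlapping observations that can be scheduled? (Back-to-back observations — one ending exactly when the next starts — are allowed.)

By end time: (1,3), (4,6), (6,8), (5,9), (10,12), (14,15), (12,17), (16,18), (20,23).
Pick (1,3); next start ≥ 3 → (4,6); next start ≥ 6 → (6,8); next start ≥ 8 → (10,12); next start ≥ 12 → (14,15); next start ≥ 15 → (16,18); next start ≥ 18 → (20,23).
Selected 7 observations.

7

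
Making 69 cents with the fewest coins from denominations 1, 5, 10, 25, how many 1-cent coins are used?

Greedy: take as many of the largest coin as possible, then repeat with the remainder.
69 − 2×25→19 − 1×10→9 − 1×5→4 − 4×1→0
Count of 1: 4

4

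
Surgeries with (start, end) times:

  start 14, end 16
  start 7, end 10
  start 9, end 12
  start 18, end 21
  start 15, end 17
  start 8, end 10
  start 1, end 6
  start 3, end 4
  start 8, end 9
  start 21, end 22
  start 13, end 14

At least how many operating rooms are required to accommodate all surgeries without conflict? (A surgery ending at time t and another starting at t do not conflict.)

3

Count concurrent intervals with a sweep; the peak is the room count.
Events (time:±→running): 1:+→1 3:+→2 4:-→1 6:-→0 7:+→1 8:+→2 8:+→3 … peak 3.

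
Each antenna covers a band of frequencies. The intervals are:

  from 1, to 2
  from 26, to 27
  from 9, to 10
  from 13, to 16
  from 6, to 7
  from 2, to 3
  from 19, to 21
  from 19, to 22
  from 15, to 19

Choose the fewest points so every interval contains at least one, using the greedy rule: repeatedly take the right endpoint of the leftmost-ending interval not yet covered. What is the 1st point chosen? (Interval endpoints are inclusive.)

2

Process intervals by earliest right end; each time one isn't hit yet, stab at its right endpoint.
Sorted: [1,2] [2,3] [6,7] [9,10] [13,16] [15,19] [19,21] [19,22] [26,27]
{[1,2],[2,3]} hit by 2; {[6,7]} hit by 7; {[9,10]} hit by 10; {[13,16],[15,19]} hit by 16; {[19,21],[19,22]} hit by 21; {[26,27]} hit by 27.
Points: 2, 7, 10, 16, 21, 27 (6 total).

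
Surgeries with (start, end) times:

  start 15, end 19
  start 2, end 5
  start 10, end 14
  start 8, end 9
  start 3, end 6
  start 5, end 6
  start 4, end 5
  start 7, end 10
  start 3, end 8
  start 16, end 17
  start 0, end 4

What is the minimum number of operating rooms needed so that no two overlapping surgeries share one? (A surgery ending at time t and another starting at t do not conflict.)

The answer is the maximum number of intervals overlapping at any instant.
Events (time:±→running): 0:+→1 2:+→2 3:+→3 3:+→4 … peak 4.

4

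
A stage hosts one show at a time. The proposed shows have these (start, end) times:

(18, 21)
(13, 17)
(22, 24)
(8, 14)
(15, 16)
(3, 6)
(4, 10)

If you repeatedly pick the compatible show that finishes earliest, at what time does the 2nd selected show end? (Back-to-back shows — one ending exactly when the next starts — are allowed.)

Order by finish time; keep every interval that doesn't clash with the previous kept one.
By end time: (3,6), (4,10), (8,14), (15,16), (13,17), (18,21), (22,24).
Pick (3,6); next start ≥ 6 → (8,14); next start ≥ 14 → (15,16); next start ≥ 16 → (18,21); next start ≥ 21 → (22,24).
Selected: (3,6) (8,14) (15,16) (18,21) (22,24)

14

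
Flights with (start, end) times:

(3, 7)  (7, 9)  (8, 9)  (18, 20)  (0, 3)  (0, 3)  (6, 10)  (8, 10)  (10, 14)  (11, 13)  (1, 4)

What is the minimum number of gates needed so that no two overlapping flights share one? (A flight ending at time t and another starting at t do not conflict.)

4

Count concurrent intervals with a sweep; the peak is the room count.
Events (time:±→running): 0:+→1 0:+→2 1:+→3 3:-→2 3:-→1 3:+→2 4:-→1 6:+→2 7:-→1 7:+→2 8:+→3 8:+→4 … peak 4.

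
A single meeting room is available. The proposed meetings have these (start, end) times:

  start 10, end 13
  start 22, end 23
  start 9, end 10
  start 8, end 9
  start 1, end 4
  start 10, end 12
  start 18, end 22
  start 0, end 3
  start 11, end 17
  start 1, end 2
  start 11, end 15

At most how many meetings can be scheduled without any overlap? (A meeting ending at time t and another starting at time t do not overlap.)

Greedy by earliest finish: after sorting by end time, pick each interval compatible with the last pick.
By end time: (1,2), (0,3), (1,4), (8,9), (9,10), (10,12), (10,13), (11,15), (11,17), (18,22), (22,23).
Pick (1,2); next start ≥ 2 → (8,9); next start ≥ 9 → (9,10); next start ≥ 10 → (10,12); next start ≥ 12 → (18,22); next start ≥ 22 → (22,23).
Selected 6 meetings.

6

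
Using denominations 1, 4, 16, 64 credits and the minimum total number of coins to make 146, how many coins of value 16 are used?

146 = 2×64 + 1×16 + 2×1
Count of 16: 1

1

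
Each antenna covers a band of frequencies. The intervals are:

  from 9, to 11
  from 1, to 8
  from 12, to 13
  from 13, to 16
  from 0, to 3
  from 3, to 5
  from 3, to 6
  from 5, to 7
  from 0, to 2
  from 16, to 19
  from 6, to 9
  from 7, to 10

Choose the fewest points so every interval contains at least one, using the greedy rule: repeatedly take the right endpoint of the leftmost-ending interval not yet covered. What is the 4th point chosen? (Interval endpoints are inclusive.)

13

Process intervals by earliest right end; each time one isn't hit yet, stab at its right endpoint.
By right end: [0,2]  [0,3]  [3,5]  [3,6]  [5,7]  [1,8]  [6,9]  [7,10]  [9,11]  [12,13]  [13,16]  [16,19]
[0,2] uncovered → point at 2; [3,5] uncovered → point at 5; [6,9] uncovered → point at 9; [12,13] uncovered → point at 13; [16,19] uncovered → point at 19.
Points: 2, 5, 9, 13, 19 (5 total).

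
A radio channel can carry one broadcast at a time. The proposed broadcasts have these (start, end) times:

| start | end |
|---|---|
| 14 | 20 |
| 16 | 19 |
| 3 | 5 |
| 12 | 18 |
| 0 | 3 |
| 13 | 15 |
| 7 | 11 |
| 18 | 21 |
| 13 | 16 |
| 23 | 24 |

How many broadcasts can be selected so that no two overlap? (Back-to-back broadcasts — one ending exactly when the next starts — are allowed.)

6

Sort by end time and greedily take each interval whose start is ≥ the last chosen end.
By end time: (0,3), (3,5), (7,11), (13,15), (13,16), (12,18), (16,19), (14,20), (18,21), (23,24).
Pick (0,3); next start ≥ 3 → (3,5); next start ≥ 5 → (7,11); next start ≥ 11 → (13,15); next start ≥ 15 → (16,19); next start ≥ 19 → (23,24).
Selected 6 broadcasts.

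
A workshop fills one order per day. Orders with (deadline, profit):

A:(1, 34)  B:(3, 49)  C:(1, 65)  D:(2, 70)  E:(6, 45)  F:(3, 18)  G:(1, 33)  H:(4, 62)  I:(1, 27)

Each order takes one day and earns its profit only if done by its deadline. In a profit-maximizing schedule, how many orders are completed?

By profit: D(d2,70), C(d1,65), H(d4,62), B(d3,49), E(d6,45), A(d1,34), G(d1,33), I(d1,27), F(d3,18)
D→slot 2; C→slot 1; H→slot 4; B→slot 3; E→slot 6; A skipped; G skipped; I skipped; F skipped.
5 of 9 scheduled.

5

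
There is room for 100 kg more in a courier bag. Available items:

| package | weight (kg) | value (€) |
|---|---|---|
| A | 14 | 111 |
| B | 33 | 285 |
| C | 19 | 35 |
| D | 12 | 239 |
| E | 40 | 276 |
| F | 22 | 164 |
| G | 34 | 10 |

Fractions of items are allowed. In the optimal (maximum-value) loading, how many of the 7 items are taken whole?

4

Sort by value per unit weight and fill in that order.
Order: D (239/12=19.92) > B (285/33=8.64) > A (111/14=7.93) > F (164/22=7.45) > E (276/40=6.90) > C (35/19=1.84) > G (10/34=0.29)
Fill: take D (12 @ 239) → take B (33 @ 285) → take A (14 @ 111) → take F (22 @ 164) → take 19/40 of E → 131.10; 100/100 used.
4 item(s) taken whole; one partial (take 19/40 of E).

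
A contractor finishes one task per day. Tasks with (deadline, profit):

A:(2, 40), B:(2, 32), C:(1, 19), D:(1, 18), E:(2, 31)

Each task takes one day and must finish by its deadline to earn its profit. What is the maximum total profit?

72

Take jobs in profit order; each goes to the latest open slot no later than its deadline.
By profit: A(d2,40), B(d2,32), E(d2,31), C(d1,19), D(d1,18)
A→slot 2; B→slot 1; E skipped; C skipped; D skipped.
Profit = 32 + 40 = 72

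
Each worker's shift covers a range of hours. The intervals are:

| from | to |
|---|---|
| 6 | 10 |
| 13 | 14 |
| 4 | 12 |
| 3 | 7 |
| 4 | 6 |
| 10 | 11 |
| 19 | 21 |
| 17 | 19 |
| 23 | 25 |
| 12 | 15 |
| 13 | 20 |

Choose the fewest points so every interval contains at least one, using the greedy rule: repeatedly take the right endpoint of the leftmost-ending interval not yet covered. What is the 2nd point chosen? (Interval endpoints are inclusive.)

11

Sorted: [4,6] [3,7] [6,10] [10,11] [4,12] [13,14] [12,15] [17,19] [13,20] [19,21] [23,25]
{[4,6],[3,7],[6,10]} hit by 6; {[10,11],[4,12]} hit by 11; {[13,14],[12,15]} hit by 14; {[17,19],[13,20],[19,21]} hit by 19; {[23,25]} hit by 25.
Points: 6, 11, 14, 19, 25 (5 total).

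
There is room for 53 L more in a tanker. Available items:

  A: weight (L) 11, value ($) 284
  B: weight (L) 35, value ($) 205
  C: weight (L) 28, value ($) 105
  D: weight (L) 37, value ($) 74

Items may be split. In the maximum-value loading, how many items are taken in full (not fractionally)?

Order: A (284/11=25.82) > B (205/35=5.86) > C (105/28=3.75) > D (74/37=2.00)
Fill: take A (11 @ 284) → take B (35 @ 205) → take 7/28 of C → 26.25; 53/53 used.
2 item(s) taken whole; one partial (take 7/28 of C).

2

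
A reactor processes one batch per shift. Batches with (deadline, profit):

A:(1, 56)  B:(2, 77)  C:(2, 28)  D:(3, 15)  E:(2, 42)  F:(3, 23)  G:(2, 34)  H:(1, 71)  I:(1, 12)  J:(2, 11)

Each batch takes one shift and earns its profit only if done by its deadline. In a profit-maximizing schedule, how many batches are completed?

By profit: B(d2,77), H(d1,71), A(d1,56), E(d2,42), G(d2,34), C(d2,28), F(d3,23), D(d3,15), I(d1,12), J(d2,11)
B→slot 2; H→slot 1; A skipped; E skipped; G skipped; C skipped; F→slot 3; D skipped; I skipped; J skipped.
3 of 10 scheduled.

3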